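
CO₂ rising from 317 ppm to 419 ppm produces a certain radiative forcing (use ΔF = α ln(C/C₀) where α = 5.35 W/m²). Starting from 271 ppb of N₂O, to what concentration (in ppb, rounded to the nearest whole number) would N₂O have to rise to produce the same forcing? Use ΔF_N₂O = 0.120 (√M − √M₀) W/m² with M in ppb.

CO₂ forcing: 5.35 × ln(419/317) = 5.35 × 0.278969 = 1.49248 W/m².
Set 0.120(√M − √271) = 1.49248: √M = 1.49248/0.120 + √271 = 12.4373 + 16.4621 = 28.8994.
M = (28.8994)² = 835.18 ppb.

M ≈ 835 ppb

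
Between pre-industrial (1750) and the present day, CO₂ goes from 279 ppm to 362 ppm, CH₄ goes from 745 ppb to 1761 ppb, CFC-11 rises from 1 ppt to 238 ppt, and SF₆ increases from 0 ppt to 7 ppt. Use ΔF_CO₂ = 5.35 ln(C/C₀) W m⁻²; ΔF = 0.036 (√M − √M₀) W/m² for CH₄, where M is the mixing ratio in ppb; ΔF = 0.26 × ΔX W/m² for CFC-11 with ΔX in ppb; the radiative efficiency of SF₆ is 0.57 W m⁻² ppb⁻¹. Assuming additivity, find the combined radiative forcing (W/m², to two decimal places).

CO₂: 5.35 × ln(362/279) = 5.35 × ln(1.29749) = 5.35 × 0.26043 = 1.3933 W/m².
CH₄: 0.036 × (√1761 − √745) = 0.036 × (41.9643 − 27.2947) = 0.036 × 14.6696 = 0.5281 W/m².
CFC-11: Δ = 238 − 1 = 237 ppt = 0.237 ppb; ΔF = 0.26 × 0.237 = 0.0616 W/m².
SF₆: Δ = 7 − 0 = 7 ppt = 0.007 ppb; ΔF = 0.57 × 0.007 = 0.0040 W/m².
Total ΔF = 1.3933 + 0.5281 + 0.0616 + 0.0040 = 1.9870 W/m².

ΔF = 1.99 W/m²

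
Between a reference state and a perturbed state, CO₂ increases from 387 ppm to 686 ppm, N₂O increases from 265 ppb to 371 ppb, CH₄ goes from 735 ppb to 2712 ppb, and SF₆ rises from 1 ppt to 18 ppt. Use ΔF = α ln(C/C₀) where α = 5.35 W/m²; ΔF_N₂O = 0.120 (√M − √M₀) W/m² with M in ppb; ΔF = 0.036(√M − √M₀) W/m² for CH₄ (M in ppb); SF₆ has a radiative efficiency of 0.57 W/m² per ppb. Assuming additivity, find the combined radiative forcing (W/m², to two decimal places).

ΔF = 4.33 W/m²

CO₂: 5.35 × ln(686/387) = 5.35 × ln(1.77261) = 5.35 × 0.57245 = 3.0626 W/m².
N₂O: 0.120 × (√371 − √265) = 0.120 × (19.2614 − 16.2788) = 0.120 × 2.9826 = 0.3579 W/m².
CH₄: 0.036 × (√2712 − √735) = 0.036 × (52.0769 − 27.1109) = 0.036 × 24.9660 = 0.8988 W/m².
SF₆: Δ = 18 − 1 = 17 ppt = 0.017 ppb; ΔF = 0.57 × 0.017 = 0.0097 W/m².
Total ΔF = 3.0626 + 0.3579 + 0.8988 + 0.0097 = 4.3290 W/m².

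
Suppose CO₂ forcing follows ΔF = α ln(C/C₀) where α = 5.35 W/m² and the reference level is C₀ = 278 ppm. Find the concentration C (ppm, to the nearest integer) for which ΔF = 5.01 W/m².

Set 5.35 ln(C/278) = 5.01, so ln(C/278) = 5.01/5.35 = 0.93645.
Then C/278 = e^0.93645 = 2.55091, giving C = 278 × 2.55091 = 709.15 ppm.

C ≈ 709 ppm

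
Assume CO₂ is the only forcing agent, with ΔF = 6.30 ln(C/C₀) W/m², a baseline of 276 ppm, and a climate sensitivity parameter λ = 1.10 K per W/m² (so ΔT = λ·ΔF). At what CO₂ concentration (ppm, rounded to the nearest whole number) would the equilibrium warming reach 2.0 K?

C ≈ 368 ppm

Required forcing: ΔF = ΔT/λ = 2.0/1.10 = 1.8182 W/m².
Then ln(C/276) = ΔF/6.30 = 1.8182/6.30 = 0.28860.
So C = 276 × e^0.28860 = 276 × 1.33456 = 368.34 ppm.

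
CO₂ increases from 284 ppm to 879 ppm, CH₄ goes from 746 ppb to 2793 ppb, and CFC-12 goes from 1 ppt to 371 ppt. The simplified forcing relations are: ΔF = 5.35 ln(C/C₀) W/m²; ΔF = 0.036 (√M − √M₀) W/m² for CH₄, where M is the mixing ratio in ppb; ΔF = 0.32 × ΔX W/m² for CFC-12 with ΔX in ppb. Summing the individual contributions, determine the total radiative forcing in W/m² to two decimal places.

CO₂: 5.35 × ln(879/284) = 5.35 × ln(3.09507) = 5.35 × 1.12981 = 6.0445 W/m².
CH₄: 0.036 × (√2793 − √746) = 0.036 × (52.8488 − 27.3130) = 0.036 × 25.5358 = 0.9193 W/m².
CFC-12: Δ = 371 − 1 = 370 ppt = 0.370 ppb; ΔF = 0.32 × 0.370 = 0.1184 W/m².
Total ΔF = 6.0445 + 0.9193 + 0.1184 = 7.0822 W/m².

ΔF = 7.08 W/m²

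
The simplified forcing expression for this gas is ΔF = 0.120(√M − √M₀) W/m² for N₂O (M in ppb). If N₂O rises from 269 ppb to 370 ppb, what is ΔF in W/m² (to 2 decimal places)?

N₂O: 0.120 × (√370 − √269) = 0.120 × (19.2354 − 16.4012) = 0.120 × 2.8342 = 0.3401 W/m².

ΔF = 0.34 W/m²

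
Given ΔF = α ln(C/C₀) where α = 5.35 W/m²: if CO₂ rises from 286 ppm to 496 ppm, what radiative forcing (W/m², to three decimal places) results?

CO₂: 5.35 × ln(496/286) = 5.35 × ln(1.73427) = 5.35 × 0.55059 = 2.9457 W/m².

ΔF = 2.946 W/m²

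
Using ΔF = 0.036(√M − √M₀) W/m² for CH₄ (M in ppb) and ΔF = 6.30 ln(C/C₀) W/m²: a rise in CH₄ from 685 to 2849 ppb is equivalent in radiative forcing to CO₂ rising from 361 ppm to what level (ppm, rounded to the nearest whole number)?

C ≈ 422 ppm

CH₄ forcing: 0.036 × (√2849 − √685) = 0.036 × (53.3760 − 26.1725) = 0.036 × 27.2035 = 0.97933 W/m².
Set 6.30 ln(C/361) = 0.97933: ln(C/361) = 0.97933/6.30 = 0.15545, so C = 361 × e^0.15545 = 361 × 1.16818 = 421.71 ppm.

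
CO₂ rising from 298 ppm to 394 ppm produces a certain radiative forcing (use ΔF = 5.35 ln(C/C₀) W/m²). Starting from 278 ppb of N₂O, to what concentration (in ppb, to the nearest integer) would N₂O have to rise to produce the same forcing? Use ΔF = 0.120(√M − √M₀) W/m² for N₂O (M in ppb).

M ≈ 848 ppb

CO₂ forcing: 5.35 × ln(394/298) = 5.35 × 0.279257 = 1.49402 W/m².
Set 0.120(√M − √278) = 1.49402: √M = 1.49402/0.120 + √278 = 12.4502 + 16.6733 = 29.1235.
M = (29.1235)² = 848.18 ppb.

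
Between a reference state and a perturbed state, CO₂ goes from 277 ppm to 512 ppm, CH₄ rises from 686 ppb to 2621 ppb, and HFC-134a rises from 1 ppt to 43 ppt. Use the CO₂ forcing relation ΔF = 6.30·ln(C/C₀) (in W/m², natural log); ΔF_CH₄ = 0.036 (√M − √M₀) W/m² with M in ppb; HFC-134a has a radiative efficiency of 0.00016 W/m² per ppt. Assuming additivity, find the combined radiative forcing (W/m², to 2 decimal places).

CO₂: 6.30 × ln(512/277) = 6.30 × ln(1.84838) = 6.30 × 0.61431 = 3.8702 W/m².
CH₄: 0.036 × (√2621 − √686) = 0.036 × (51.1957 − 26.1916) = 0.036 × 25.0041 = 0.9001 W/m².
HFC-134a: ΔF = 0.00016 × (43 − 1) = 0.00016 × 42 = 0.0067 W/m².
Total ΔF = 3.8702 + 0.9001 + 0.0067 = 4.7770 W/m².

ΔF = 4.78 W/m²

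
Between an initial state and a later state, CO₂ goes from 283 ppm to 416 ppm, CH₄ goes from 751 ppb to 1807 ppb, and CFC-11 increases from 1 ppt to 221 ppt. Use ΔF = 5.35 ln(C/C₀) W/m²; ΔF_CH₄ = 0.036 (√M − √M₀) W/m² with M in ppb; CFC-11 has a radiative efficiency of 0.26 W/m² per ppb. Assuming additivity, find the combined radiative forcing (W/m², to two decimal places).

ΔF = 2.66 W/m²

CO₂: 5.35 × ln(416/283) = 5.35 × ln(1.46996) = 5.35 × 0.38524 = 2.0610 W/m².
CH₄: 0.036 × (√1807 − √751) = 0.036 × (42.5088 − 27.4044) = 0.036 × 15.1044 = 0.5438 W/m².
CFC-11: Δ = 221 − 1 = 220 ppt = 0.220 ppb; ΔF = 0.26 × 0.220 = 0.0572 W/m².
Total ΔF = 2.0610 + 0.5438 + 0.0572 = 2.6620 W/m².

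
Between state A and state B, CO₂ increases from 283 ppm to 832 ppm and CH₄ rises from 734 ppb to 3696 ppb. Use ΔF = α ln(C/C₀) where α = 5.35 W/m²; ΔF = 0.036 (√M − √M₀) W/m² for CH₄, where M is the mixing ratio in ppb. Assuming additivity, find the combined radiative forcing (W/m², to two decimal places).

CO₂: 5.35 × ln(832/283) = 5.35 × ln(2.93993) = 5.35 × 1.07839 = 5.7694 W/m².
CH₄: 0.036 × (√3696 − √734) = 0.036 × (60.7947 − 27.0924) = 0.036 × 33.7023 = 1.2133 W/m².
Total ΔF = 5.7694 + 1.2133 = 6.9827 W/m².

ΔF = 6.98 W/m²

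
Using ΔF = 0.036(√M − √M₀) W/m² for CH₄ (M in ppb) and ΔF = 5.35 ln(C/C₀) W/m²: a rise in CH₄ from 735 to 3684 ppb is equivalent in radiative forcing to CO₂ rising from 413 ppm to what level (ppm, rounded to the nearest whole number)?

C ≈ 518 ppm

CH₄ forcing: 0.036 × (√3684 − √735) = 0.036 × (60.6960 − 27.1109) = 0.036 × 33.5851 = 1.20906 W/m².
Set 5.35 ln(C/413) = 1.20906: ln(C/413) = 1.20906/5.35 = 0.22599, so C = 413 × e^0.22599 = 413 × 1.25356 = 517.72 ppm.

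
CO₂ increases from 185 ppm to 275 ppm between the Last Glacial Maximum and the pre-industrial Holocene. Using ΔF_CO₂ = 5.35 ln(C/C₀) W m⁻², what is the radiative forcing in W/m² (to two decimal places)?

ΔF = 2.12 W/m²

CO₂: 5.35 × ln(275/185) = 5.35 × ln(1.48649) = 5.35 × 0.39642 = 2.1208 W/m².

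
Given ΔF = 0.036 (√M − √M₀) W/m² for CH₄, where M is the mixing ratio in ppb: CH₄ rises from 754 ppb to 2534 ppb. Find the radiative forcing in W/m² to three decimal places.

CH₄: 0.036 × (√2534 − √754) = 0.036 × (50.3389 − 27.4591) = 0.036 × 22.8798 = 0.8237 W/m².

ΔF = 0.824 W/m²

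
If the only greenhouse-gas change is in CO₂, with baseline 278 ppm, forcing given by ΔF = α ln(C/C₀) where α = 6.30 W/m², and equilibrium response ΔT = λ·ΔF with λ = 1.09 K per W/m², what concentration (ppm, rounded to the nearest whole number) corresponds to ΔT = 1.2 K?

C ≈ 331 ppm

Required forcing: ΔF = ΔT/λ = 1.2/1.09 = 1.1009 W/m².
Then ln(C/278) = ΔF/6.30 = 1.1009/6.30 = 0.17475.
So C = 278 × e^0.17475 = 278 × 1.19095 = 331.08 ppm.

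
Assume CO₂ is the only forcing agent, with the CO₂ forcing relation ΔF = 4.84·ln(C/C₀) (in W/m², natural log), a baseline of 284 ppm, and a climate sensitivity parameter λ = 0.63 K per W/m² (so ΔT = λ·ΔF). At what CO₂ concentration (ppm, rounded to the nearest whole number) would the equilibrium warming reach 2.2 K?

Required forcing: ΔF = ΔT/λ = 2.2/0.63 = 3.4921 W/m².
Then ln(C/284) = ΔF/4.84 = 3.4921/4.84 = 0.72151.
So C = 284 × e^0.72151 = 284 × 2.05754 = 584.34 ppm.

C ≈ 584 ppm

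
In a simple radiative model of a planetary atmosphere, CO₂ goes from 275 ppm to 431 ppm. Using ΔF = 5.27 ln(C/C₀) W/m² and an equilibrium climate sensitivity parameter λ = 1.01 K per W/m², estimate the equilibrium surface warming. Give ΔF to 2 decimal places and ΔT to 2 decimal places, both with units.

CO₂: 5.27 × ln(431/275) = 5.27 × ln(1.56727) = 5.27 × 0.44934 = 2.3680 W/m².
ΔT = λ ΔF = 1.01 × 2.37 = 2.3937 K.

ΔF = 2.37 W/m²; ΔT = 2.39 K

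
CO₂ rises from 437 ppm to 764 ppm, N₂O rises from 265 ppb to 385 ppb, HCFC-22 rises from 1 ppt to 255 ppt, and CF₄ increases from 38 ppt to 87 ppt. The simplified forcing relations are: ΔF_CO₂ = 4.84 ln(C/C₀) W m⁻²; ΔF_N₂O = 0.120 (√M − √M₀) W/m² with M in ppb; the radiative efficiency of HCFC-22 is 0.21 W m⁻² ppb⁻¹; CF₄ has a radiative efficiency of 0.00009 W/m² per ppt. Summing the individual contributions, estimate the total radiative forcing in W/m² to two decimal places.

ΔF = 3.16 W/m²

CO₂: 4.84 × ln(764/437) = 4.84 × ln(1.74828) = 4.84 × 0.55863 = 2.7038 W/m².
N₂O: 0.120 × (√385 − √265) = 0.120 × (19.6214 − 16.2788) = 0.120 × 3.3426 = 0.4011 W/m².
HCFC-22: Δ = 255 − 1 = 254 ppt = 0.254 ppb; ΔF = 0.21 × 0.254 = 0.0533 W/m².
CF₄: ΔF = 0.00009 × (87 − 38) = 0.00009 × 49 = 0.0044 W/m².
Total ΔF = 2.7038 + 0.4011 + 0.0533 + 0.0044 = 3.1626 W/m².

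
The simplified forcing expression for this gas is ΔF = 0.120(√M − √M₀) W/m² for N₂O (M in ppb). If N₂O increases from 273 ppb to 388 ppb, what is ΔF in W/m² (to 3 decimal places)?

ΔF = 0.381 W/m²

N₂O: 0.120 × (√388 − √273) = 0.120 × (19.6977 − 16.5227) = 0.120 × 3.1750 = 0.3810 W/m².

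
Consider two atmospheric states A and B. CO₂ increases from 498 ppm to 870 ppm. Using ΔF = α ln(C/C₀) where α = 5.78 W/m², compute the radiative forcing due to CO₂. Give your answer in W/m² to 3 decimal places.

CO₂: 5.78 × ln(870/498) = 5.78 × ln(1.74699) = 5.78 × 0.55789 = 3.2246 W/m².

ΔF = 3.225 W/m²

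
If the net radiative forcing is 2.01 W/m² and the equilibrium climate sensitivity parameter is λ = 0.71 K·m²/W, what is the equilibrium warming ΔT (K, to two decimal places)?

ΔT = λ ΔF = 0.71 × 2.01 = 1.4271 K.

ΔT = 1.43 K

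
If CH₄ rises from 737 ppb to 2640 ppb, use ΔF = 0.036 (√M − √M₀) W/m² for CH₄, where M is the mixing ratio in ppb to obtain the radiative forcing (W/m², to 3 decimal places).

ΔF = 0.872 W/m²

CH₄: 0.036 × (√2640 − √737) = 0.036 × (51.3809 − 27.1477) = 0.036 × 24.2332 = 0.8724 W/m².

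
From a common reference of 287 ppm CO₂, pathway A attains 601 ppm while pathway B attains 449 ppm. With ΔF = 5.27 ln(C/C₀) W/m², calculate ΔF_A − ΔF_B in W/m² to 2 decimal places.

ΔF_A − ΔF_B = 1.54 W/m²

ΔF_A = 5.27 ln(601/287) = 5.27 × 0.73911 = 3.8951 W/m².
ΔF_B = 5.27 ln(449/287) = 5.27 × 0.44754 = 2.3585 W/m².
Difference: 3.8951 − 2.3585 = 1.5366 W/m².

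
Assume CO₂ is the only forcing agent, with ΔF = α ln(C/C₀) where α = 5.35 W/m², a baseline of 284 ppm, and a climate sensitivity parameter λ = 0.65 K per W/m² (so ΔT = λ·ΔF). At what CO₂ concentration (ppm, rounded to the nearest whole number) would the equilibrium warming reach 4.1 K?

C ≈ 923 ppm

Required forcing: ΔF = ΔT/λ = 4.1/0.65 = 6.3077 W/m².
Then ln(C/284) = ΔF/5.35 = 6.3077/5.35 = 1.17901.
So C = 284 × e^1.17901 = 284 × 3.25115 = 923.33 ppm.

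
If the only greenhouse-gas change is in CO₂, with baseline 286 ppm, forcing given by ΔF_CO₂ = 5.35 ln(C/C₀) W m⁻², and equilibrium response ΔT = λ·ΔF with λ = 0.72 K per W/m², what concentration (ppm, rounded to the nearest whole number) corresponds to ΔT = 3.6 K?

Required forcing: ΔF = ΔT/λ = 3.6/0.72 = 5.0000 W/m².
Then ln(C/286) = ΔF/5.35 = 5.0000/5.35 = 0.93458.
So C = 286 × e^0.93458 = 286 × 2.54614 = 728.20 ppm.

C ≈ 728 ppm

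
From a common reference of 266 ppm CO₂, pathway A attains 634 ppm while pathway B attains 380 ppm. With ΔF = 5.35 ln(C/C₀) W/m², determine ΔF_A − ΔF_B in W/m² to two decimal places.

ΔF_A − ΔF_B = 2.74 W/m²

ΔF_A = 5.35 ln(634/266) = 5.35 × 0.86855 = 4.6467 W/m².
ΔF_B = 5.35 ln(380/266) = 5.35 × 0.35667 = 1.9082 W/m².
Difference: 4.6467 − 1.9082 = 2.7385 W/m².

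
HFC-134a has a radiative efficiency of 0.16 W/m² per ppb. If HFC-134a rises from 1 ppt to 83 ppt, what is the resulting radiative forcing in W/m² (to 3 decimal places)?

HFC-134a: Δ = 83 − 1 = 82 ppt = 0.082 ppb; ΔF = 0.16 × 0.082 = 0.0131 W/m².

ΔF = 0.013 W/m²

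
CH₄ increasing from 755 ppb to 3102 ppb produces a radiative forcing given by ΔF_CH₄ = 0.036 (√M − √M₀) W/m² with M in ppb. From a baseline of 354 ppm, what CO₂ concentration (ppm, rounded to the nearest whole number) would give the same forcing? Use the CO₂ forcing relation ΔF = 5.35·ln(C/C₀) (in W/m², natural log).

CH₄ forcing: 0.036 × (√3102 − √755) = 0.036 × (55.6956 − 27.4773) = 0.036 × 28.2183 = 1.01586 W/m².
Set 5.35 ln(C/354) = 1.01586: ln(C/354) = 1.01586/5.35 = 0.18988, so C = 354 × e^0.18988 = 354 × 1.20910 = 428.02 ppm.

C ≈ 428 ppm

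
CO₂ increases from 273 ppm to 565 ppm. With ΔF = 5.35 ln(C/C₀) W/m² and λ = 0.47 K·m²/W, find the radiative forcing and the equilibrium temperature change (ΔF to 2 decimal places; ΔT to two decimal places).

CO₂: 5.35 × ln(565/273) = 5.35 × ln(2.06960) = 5.35 × 0.72736 = 3.8914 W/m².
ΔT = λ ΔF = 0.47 × 3.89 = 1.8283 K.

ΔF = 3.89 W/m²; ΔT = 1.83 K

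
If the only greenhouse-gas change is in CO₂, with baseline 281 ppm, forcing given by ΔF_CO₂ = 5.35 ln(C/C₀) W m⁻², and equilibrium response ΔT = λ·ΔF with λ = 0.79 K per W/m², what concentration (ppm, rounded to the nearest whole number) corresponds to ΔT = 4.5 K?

Required forcing: ΔF = ΔT/λ = 4.5/0.79 = 5.6962 W/m².
Then ln(C/281) = ΔF/5.35 = 5.6962/5.35 = 1.06471.
So C = 281 × e^1.06471 = 281 × 2.90000 = 814.90 ppm.

C ≈ 815 ppm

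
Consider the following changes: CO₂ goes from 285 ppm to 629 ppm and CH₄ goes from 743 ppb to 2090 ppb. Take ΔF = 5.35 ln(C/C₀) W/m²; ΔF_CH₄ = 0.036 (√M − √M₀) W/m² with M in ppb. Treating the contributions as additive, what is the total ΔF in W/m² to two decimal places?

CO₂: 5.35 × ln(629/285) = 5.35 × ln(2.20702) = 5.35 × 0.79164 = 4.2353 W/m².
CH₄: 0.036 × (√2090 − √743) = 0.036 × (45.7165 − 27.2580) = 0.036 × 18.4585 = 0.6645 W/m².
Total ΔF = 4.2353 + 0.6645 = 4.8998 W/m².

ΔF = 4.90 W/m²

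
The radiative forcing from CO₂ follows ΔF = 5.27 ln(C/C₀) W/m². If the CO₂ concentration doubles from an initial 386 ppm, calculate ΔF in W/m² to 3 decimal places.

ΔF = 3.653 W/m²

Because the forcing depends only on the ratio C/C₀, the initial concentration does not enter.
ΔF = 5.27 × ln(2) = 5.27 × 0.69315 = 3.6529 W/m².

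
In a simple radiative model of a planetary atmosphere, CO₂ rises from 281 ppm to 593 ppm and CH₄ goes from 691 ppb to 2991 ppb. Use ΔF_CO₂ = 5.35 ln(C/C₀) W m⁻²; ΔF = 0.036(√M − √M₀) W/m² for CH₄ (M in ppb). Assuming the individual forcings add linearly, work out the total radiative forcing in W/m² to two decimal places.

ΔF = 5.02 W/m²

CO₂: 5.35 × ln(593/281) = 5.35 × ln(2.11032) = 5.35 × 0.74684 = 3.9956 W/m².
CH₄: 0.036 × (√2991 − √691) = 0.036 × (54.6900 − 26.2869) = 0.036 × 28.4031 = 1.0225 W/m².
Total ΔF = 3.9956 + 1.0225 = 5.0181 W/m².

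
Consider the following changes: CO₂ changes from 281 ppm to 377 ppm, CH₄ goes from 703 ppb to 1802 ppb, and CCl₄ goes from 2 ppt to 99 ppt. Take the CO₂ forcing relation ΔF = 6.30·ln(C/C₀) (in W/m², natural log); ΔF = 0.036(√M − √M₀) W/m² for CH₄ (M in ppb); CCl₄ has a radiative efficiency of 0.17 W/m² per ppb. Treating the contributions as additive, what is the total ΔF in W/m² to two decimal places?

CO₂: 6.30 × ln(377/281) = 6.30 × ln(1.34164) = 6.30 × 0.29389 = 1.8515 W/m².
CH₄: 0.036 × (√1802 − √703) = 0.036 × (42.4500 − 26.5141) = 0.036 × 15.9359 = 0.5737 W/m².
CCl₄: Δ = 99 − 2 = 97 ppt = 0.097 ppb; ΔF = 0.17 × 0.097 = 0.0165 W/m².
Total ΔF = 1.8515 + 0.5737 + 0.0165 = 2.4417 W/m².

ΔF = 2.44 W/m²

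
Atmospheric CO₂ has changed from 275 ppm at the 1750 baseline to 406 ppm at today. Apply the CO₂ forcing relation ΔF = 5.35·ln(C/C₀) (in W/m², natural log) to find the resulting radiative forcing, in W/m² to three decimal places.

ΔF = 2.084 W/m²

CO₂ absorption bands are partially saturated, so forcing scales with the logarithm of the concentration ratio.
CO₂: 5.35 × ln(406/275) = 5.35 × ln(1.47636) = 5.35 × 0.38958 = 2.0843 W/m².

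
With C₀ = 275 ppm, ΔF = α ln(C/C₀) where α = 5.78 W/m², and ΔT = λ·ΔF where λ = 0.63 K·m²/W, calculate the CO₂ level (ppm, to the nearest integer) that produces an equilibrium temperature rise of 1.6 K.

C ≈ 427 ppm

Required forcing: ΔF = ΔT/λ = 1.6/0.63 = 2.5397 W/m².
Then ln(C/275) = ΔF/5.78 = 2.5397/5.78 = 0.43939.
So C = 275 × e^0.43939 = 275 × 1.55176 = 426.73 ppm.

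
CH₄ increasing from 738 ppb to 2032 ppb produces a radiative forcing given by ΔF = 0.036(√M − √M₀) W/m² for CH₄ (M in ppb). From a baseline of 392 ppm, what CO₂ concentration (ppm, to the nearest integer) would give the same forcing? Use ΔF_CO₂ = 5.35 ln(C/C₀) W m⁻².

C ≈ 442 ppm

CH₄ forcing: 0.036 × (√2032 − √738) = 0.036 × (45.0777 − 27.1662) = 0.036 × 17.9115 = 0.64481 W/m².
Set 5.35 ln(C/392) = 0.64481: ln(C/392) = 0.64481/5.35 = 0.12053, so C = 392 × e^0.12053 = 392 × 1.12809 = 442.21 ppm.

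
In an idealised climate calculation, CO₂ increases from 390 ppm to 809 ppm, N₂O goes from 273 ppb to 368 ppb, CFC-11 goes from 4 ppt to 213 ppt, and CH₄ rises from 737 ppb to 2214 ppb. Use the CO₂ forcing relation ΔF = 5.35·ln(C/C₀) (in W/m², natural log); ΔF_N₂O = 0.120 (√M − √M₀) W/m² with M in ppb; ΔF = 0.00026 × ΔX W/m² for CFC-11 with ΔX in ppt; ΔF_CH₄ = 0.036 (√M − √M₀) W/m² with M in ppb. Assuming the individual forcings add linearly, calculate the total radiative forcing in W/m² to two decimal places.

CO₂: 5.35 × ln(809/390) = 5.35 × ln(2.07436) = 5.35 × 0.72965 = 3.9036 W/m².
N₂O: 0.120 × (√368 − √273) = 0.120 × (19.1833 − 16.5227) = 0.120 × 2.6606 = 0.3193 W/m².
CFC-11: ΔF = 0.00026 × (213 − 4) = 0.00026 × 209 = 0.0543 W/m².
CH₄: 0.036 × (√2214 − √737) = 0.036 × (47.0532 − 27.1477) = 0.036 × 19.9055 = 0.7166 W/m².
Total ΔF = 3.9036 + 0.3193 + 0.0543 + 0.7166 = 4.9938 W/m².

ΔF = 4.99 W/m²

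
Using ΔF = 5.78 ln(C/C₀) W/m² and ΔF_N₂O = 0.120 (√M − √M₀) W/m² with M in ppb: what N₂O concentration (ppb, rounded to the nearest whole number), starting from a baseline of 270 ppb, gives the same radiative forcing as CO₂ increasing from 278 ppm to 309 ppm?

CO₂ forcing: 5.78 × ln(309/278) = 5.78 × 0.105720 = 0.61106 W/m².
Set 0.120(√M − √270) = 0.61106: √M = 0.61106/0.120 + √270 = 5.0922 + 16.4317 = 21.5239.
M = (21.5239)² = 463.28 ppb.

M ≈ 463 ppb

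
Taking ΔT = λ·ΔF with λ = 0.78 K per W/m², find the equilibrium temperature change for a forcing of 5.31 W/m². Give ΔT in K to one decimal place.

ΔT = 4.1 K

ΔT = λ ΔF = 0.78 × 5.31 = 4.1418 K.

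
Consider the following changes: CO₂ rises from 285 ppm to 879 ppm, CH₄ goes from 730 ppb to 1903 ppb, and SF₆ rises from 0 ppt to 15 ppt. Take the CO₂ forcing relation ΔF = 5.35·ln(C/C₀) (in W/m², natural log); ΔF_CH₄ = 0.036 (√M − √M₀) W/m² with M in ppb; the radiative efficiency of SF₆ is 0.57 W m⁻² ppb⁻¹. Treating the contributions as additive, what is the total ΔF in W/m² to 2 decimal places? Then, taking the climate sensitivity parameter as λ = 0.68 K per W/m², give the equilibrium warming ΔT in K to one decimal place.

ΔF = 6.63 W/m²; ΔT = 4.5 K

CO₂: 5.35 × ln(879/285) = 5.35 × ln(3.08421) = 5.35 × 1.12630 = 6.0257 W/m².
CH₄: 0.036 × (√1903 − √730) = 0.036 × (43.6234 − 27.0185) = 0.036 × 16.6049 = 0.5978 W/m².
SF₆: Δ = 15 − 0 = 15 ppt = 0.015 ppb; ΔF = 0.57 × 0.015 = 0.0086 W/m².
Total ΔF = 6.0257 + 0.5978 + 0.0086 = 6.6321 W/m².
ΔT = λ ΔF = 0.68 × 6.63 = 4.5084 K.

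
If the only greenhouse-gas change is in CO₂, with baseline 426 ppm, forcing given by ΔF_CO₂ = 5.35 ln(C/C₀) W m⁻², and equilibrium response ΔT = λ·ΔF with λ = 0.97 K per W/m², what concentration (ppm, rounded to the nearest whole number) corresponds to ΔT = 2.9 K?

Required forcing: ΔF = ΔT/λ = 2.9/0.97 = 2.9897 W/m².
Then ln(C/426) = ΔF/5.35 = 2.9897/5.35 = 0.55882.
So C = 426 × e^0.55882 = 426 × 1.74861 = 744.91 ppm.

C ≈ 745 ppm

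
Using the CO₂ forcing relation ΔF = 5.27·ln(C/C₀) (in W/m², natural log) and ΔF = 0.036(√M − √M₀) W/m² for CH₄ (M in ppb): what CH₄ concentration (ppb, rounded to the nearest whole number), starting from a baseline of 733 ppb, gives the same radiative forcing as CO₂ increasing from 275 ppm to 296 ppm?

CO₂ forcing: 5.27 × ln(296/275) = 5.27 × 0.073588 = 0.38781 W/m².
Set 0.036(√M − √733) = 0.38781: √M = 0.38781/0.036 + √733 = 10.7725 + 27.0740 = 37.8465.
M = (37.8465)² = 1432.36 ppb.

M ≈ 1432 ppb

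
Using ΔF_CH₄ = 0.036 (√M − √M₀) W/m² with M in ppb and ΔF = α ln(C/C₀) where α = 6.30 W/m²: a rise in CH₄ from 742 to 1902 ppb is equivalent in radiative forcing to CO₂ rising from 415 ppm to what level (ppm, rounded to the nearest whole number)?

CH₄ forcing: 0.036 × (√1902 − √742) = 0.036 × (43.6119 − 27.2397) = 0.036 × 16.3722 = 0.58940 W/m².
Set 6.30 ln(C/415) = 0.58940: ln(C/415) = 0.58940/6.30 = 0.09356, so C = 415 × e^0.09356 = 415 × 1.09808 = 455.70 ppm.

C ≈ 456 ppm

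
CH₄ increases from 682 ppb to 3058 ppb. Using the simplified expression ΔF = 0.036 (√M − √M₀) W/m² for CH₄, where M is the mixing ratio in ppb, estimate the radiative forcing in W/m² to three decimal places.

ΔF = 1.051 W/m²

CH₄: 0.036 × (√3058 − √682) = 0.036 × (55.2992 − 26.1151) = 0.036 × 29.1841 = 1.0506 W/m².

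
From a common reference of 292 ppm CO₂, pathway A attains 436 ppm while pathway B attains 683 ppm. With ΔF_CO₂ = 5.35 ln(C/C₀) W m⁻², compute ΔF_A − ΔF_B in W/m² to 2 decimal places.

ΔF_A − ΔF_B = -2.40 W/m²

ΔF_A = 5.35 ln(436/292) = 5.35 × 0.40089 = 2.1448 W/m².
ΔF_B = 5.35 ln(683/292) = 5.35 × 0.84974 = 4.5461 W/m².
Difference: 2.1448 − 4.5461 = -2.4013 W/m².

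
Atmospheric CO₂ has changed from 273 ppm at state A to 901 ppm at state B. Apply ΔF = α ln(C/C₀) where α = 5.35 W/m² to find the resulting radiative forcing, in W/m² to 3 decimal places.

ΔF = 6.388 W/m²

CO₂: 5.35 × ln(901/273) = 5.35 × ln(3.30037) = 5.35 × 1.19403 = 6.3881 W/m².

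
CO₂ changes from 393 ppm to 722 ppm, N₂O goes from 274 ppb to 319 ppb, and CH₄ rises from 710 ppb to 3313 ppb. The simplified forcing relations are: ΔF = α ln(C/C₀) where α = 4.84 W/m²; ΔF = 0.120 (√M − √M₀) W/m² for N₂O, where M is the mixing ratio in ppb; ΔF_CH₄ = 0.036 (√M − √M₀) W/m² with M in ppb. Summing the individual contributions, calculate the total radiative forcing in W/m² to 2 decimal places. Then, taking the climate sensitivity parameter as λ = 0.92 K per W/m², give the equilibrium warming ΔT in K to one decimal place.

ΔF = 4.21 W/m²; ΔT = 3.9 K

CO₂: 4.84 × ln(722/393) = 4.84 × ln(1.83715) = 4.84 × 0.60822 = 2.9438 W/m².
N₂O: 0.120 × (√319 − √274) = 0.120 × (17.8606 − 16.5529) = 0.120 × 1.3077 = 0.1569 W/m².
CH₄: 0.036 × (√3313 − √710) = 0.036 × (57.5587 − 26.6458) = 0.036 × 30.9129 = 1.1129 W/m².
Total ΔF = 2.9438 + 0.1569 + 1.1129 = 4.2136 W/m².
ΔT = λ ΔF = 0.92 × 4.21 = 3.8732 K.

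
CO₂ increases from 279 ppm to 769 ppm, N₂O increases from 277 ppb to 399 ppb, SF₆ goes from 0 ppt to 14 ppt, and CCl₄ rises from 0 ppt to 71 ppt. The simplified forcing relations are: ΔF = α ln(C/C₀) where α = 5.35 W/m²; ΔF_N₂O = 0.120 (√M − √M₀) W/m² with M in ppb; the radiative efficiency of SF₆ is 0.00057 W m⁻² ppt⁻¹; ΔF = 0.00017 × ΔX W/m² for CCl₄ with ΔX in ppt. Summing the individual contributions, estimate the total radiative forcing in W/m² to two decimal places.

ΔF = 5.84 W/m²

CO₂: 5.35 × ln(769/279) = 5.35 × ln(2.75627) = 5.35 × 1.01388 = 5.4243 W/m².
N₂O: 0.120 × (√399 − √277) = 0.120 × (19.9750 − 16.6433) = 0.120 × 3.3317 = 0.3998 W/m².
SF₆: ΔF = 0.00057 × (14 − 0) = 0.00057 × 14 = 0.0080 W/m².
CCl₄: ΔF = 0.00017 × (71 − 0) = 0.00017 × 71 = 0.0121 W/m².
Total ΔF = 5.4243 + 0.3998 + 0.0080 + 0.0121 = 5.8442 W/m².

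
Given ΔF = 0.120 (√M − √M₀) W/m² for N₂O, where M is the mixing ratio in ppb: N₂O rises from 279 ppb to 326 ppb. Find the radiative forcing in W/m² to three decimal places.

ΔF = 0.162 W/m²

N₂O: 0.120 × (√326 − √279) = 0.120 × (18.0555 − 16.7033) = 0.120 × 1.3522 = 0.1623 W/m².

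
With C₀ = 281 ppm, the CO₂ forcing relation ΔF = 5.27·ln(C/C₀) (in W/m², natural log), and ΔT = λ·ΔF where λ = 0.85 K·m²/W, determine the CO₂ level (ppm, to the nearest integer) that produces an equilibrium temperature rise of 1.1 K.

C ≈ 359 ppm

Required forcing: ΔF = ΔT/λ = 1.1/0.85 = 1.2941 W/m².
Then ln(C/281) = ΔF/5.27 = 1.2941/5.27 = 0.24556.
So C = 281 × e^0.24556 = 281 × 1.27834 = 359.21 ppm.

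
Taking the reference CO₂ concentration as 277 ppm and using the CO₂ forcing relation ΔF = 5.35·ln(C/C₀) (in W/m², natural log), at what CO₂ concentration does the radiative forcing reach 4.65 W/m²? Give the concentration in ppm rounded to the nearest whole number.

Set 5.35 ln(C/277) = 4.65, so ln(C/277) = 4.65/5.35 = 0.86916.
Then C/277 = e^0.86916 = 2.38491, giving C = 277 × 2.38491 = 660.62 ppm.

C ≈ 661 ppm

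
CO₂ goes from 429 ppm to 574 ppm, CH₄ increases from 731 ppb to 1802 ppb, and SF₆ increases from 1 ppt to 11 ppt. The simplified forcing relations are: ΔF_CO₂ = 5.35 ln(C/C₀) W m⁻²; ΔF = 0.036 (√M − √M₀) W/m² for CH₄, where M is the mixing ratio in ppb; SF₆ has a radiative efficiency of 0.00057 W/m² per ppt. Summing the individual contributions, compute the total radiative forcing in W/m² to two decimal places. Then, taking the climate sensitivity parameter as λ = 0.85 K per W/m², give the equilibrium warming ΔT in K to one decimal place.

CO₂: 5.35 × ln(574/429) = 5.35 × ln(1.33800) = 5.35 × 0.29118 = 1.5578 W/m².
CH₄: 0.036 × (√1802 − √731) = 0.036 × (42.4500 − 27.0370) = 0.036 × 15.4130 = 0.5549 W/m².
SF₆: ΔF = 0.00057 × (11 − 1) = 0.00057 × 10 = 0.0057 W/m².
Total ΔF = 1.5578 + 0.5549 + 0.0057 = 2.1184 W/m².
ΔT = λ ΔF = 0.85 × 2.12 = 1.8020 K.

ΔF = 2.12 W/m²; ΔT = 1.8 K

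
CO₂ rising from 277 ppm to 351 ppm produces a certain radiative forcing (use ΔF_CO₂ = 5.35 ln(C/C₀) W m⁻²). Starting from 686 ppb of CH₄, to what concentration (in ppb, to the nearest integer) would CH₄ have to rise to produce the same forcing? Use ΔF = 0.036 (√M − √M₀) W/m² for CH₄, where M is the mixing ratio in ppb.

CO₂ forcing: 5.35 × ln(351/277) = 5.35 × 0.236769 = 1.26671 W/m².
Set 0.036(√M − √686) = 1.26671: √M = 1.26671/0.036 + √686 = 35.1864 + 26.1916 = 61.3780.
M = (61.3780)² = 3767.26 ppb.

M ≈ 3767 ppb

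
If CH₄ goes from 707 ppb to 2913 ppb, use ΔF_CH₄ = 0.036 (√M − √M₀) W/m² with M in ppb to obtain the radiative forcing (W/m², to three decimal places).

CH₄: 0.036 × (√2913 − √707) = 0.036 × (53.9722 − 26.5895) = 0.036 × 27.3827 = 0.9858 W/m².

ΔF = 0.986 W/m²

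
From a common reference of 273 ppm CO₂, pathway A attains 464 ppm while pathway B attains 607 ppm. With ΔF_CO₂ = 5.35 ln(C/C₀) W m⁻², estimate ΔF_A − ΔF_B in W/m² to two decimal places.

ΔF_A − ΔF_B = -1.44 W/m²

ΔF_A = 5.35 ln(464/273) = 5.35 × 0.53041 = 2.8377 W/m².
ΔF_B = 5.35 ln(607/273) = 5.35 × 0.79906 = 4.2750 W/m².
Difference: 2.8377 − 4.2750 = -1.4373 W/m².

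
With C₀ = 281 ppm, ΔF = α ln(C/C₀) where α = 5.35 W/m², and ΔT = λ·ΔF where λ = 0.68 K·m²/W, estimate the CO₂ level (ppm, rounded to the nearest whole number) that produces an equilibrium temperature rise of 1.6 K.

Required forcing: ΔF = ΔT/λ = 1.6/0.68 = 2.3529 W/m².
Then ln(C/281) = ΔF/5.35 = 2.3529/5.35 = 0.43979.
So C = 281 × e^0.43979 = 281 × 1.55238 = 436.22 ppm.

C ≈ 436 ppm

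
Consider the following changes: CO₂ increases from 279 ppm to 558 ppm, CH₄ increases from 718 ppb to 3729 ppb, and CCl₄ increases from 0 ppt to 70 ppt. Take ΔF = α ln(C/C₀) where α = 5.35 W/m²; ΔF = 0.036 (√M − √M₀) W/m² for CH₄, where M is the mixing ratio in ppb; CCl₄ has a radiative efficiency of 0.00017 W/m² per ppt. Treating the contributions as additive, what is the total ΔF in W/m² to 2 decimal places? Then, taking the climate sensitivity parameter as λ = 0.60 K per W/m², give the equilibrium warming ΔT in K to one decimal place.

ΔF = 4.95 W/m²; ΔT = 3.0 K

CO₂: 5.35 × ln(558/279) = 5.35 × ln(2.00000) = 5.35 × 0.69315 = 3.7084 W/m².
CH₄: 0.036 × (√3729 − √718) = 0.036 × (61.0655 − 26.7955) = 0.036 × 34.2700 = 1.2337 W/m².
CCl₄: ΔF = 0.00017 × (70 − 0) = 0.00017 × 70 = 0.0119 W/m².
Total ΔF = 3.7084 + 1.2337 + 0.0119 = 4.9540 W/m².
ΔT = λ ΔF = 0.60 × 4.95 = 2.9700 K.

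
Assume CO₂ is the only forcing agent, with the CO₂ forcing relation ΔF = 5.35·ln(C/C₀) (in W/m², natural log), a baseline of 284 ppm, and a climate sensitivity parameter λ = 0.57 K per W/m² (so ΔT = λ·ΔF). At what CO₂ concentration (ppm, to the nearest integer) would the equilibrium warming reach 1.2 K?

Required forcing: ΔF = ΔT/λ = 1.2/0.57 = 2.1053 W/m².
Then ln(C/284) = ΔF/5.35 = 2.1053/5.35 = 0.39351.
So C = 284 × e^0.39351 = 284 × 1.48217 = 420.94 ppm.

C ≈ 421 ppm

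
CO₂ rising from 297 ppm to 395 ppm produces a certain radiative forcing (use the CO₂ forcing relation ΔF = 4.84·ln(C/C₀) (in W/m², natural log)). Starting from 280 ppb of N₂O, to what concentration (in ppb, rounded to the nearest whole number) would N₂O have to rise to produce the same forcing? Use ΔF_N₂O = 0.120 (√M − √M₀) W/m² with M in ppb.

M ≈ 797 ppb

CO₂ forcing: 4.84 × ln(395/297) = 4.84 × 0.285154 = 1.38015 W/m².
Set 0.120(√M − √280) = 1.38015: √M = 1.38015/0.120 + √280 = 11.5013 + 16.7332 = 28.2345.
M = (28.2345)² = 797.19 ppb.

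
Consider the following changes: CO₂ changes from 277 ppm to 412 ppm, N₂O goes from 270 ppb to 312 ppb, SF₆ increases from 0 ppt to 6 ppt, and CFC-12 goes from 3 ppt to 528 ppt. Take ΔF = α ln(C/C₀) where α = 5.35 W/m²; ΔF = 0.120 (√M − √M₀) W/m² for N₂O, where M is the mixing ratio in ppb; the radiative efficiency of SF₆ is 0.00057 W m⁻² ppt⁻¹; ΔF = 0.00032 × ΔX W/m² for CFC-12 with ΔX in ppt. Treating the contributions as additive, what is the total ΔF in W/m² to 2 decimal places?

CO₂: 5.35 × ln(412/277) = 5.35 × ln(1.48736) = 5.35 × 0.39700 = 2.1240 W/m².
N₂O: 0.120 × (√312 − √270) = 0.120 × (17.6635 − 16.4317) = 0.120 × 1.2318 = 0.1478 W/m².
SF₆: ΔF = 0.00057 × (6 − 0) = 0.00057 × 6 = 0.0034 W/m².
CFC-12: ΔF = 0.00032 × (528 − 3) = 0.00032 × 525 = 0.1680 W/m².
Total ΔF = 2.1240 + 0.1478 + 0.0034 + 0.1680 = 2.4432 W/m².

ΔF = 2.44 W/m²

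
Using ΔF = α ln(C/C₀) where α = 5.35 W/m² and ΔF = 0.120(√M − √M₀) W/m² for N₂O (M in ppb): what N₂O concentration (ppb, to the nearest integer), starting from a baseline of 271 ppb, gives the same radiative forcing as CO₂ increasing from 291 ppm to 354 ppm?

M ≈ 635 ppb

CO₂ forcing: 5.35 × ln(354/291) = 5.35 × 0.195974 = 1.04846 W/m².
Set 0.120(√M − √271) = 1.04846: √M = 1.04846/0.120 + √271 = 8.7372 + 16.4621 = 25.1993.
M = (25.1993)² = 635.00 ppb.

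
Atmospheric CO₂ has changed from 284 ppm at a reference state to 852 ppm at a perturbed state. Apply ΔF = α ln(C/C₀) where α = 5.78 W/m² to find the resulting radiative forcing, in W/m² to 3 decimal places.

CO₂: 5.78 × ln(852/284) = 5.78 × ln(3.00000) = 5.78 × 1.09861 = 6.3500 W/m².

ΔF = 6.350 W/m²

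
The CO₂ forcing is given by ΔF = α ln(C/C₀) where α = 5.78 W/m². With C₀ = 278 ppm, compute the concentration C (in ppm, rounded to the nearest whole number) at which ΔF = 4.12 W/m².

Set 5.78 ln(C/278) = 4.12, so ln(C/278) = 4.12/5.78 = 0.71280.
Then C/278 = e^0.71280 = 2.03969, giving C = 278 × 2.03969 = 567.03 ppm.

C ≈ 567 ppm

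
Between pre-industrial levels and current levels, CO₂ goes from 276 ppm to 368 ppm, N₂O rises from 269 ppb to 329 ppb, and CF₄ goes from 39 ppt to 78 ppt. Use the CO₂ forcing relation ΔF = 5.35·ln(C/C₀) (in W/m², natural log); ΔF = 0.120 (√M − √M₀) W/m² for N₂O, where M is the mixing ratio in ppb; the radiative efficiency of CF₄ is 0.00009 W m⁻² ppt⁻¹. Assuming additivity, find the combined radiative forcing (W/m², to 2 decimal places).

ΔF = 1.75 W/m²

CO₂: 5.35 × ln(368/276) = 5.35 × ln(1.33333) = 5.35 × 0.28768 = 1.5391 W/m².
N₂O: 0.120 × (√329 − √269) = 0.120 × (18.1384 − 16.4012) = 0.120 × 1.7372 = 0.2085 W/m².
CF₄: ΔF = 0.00009 × (78 − 39) = 0.00009 × 39 = 0.0035 W/m².
Total ΔF = 1.5391 + 0.2085 + 0.0035 = 1.7511 W/m².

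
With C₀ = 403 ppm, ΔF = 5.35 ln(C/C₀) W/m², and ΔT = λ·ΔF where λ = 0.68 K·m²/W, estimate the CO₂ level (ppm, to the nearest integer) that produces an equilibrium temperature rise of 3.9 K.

C ≈ 1177 ppm

Required forcing: ΔF = ΔT/λ = 3.9/0.68 = 5.7353 W/m².
Then ln(C/403) = ΔF/5.35 = 5.7353/5.35 = 1.07202.
So C = 403 × e^1.07202 = 403 × 2.92127 = 1177.27 ppm.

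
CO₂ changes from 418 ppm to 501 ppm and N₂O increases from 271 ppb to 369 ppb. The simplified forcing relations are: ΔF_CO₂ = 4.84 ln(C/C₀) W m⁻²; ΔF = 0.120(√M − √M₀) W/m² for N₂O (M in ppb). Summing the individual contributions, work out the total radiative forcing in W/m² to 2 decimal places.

ΔF = 1.21 W/m²

CO₂: 4.84 × ln(501/418) = 4.84 × ln(1.19856) = 4.84 × 0.18112 = 0.8766 W/m².
N₂O: 0.120 × (√369 − √271) = 0.120 × (19.2094 − 16.4621) = 0.120 × 2.7473 = 0.3297 W/m².
Total ΔF = 0.8766 + 0.3297 = 1.2063 W/m².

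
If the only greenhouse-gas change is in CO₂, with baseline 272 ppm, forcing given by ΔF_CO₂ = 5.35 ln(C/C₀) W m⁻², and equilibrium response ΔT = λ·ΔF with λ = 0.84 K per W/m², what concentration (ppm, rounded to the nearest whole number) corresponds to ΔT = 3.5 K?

C ≈ 593 ppm

Required forcing: ΔF = ΔT/λ = 3.5/0.84 = 4.1667 W/m².
Then ln(C/272) = ΔF/5.35 = 4.1667/5.35 = 0.77882.
So C = 272 × e^0.77882 = 272 × 2.17890 = 592.66 ppm.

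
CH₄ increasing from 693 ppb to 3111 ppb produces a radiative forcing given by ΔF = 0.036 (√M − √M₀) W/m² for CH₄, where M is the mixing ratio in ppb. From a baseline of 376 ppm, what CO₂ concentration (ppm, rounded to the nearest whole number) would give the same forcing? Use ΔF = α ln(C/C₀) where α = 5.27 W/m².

C ≈ 460 ppm

CH₄ forcing: 0.036 × (√3111 − √693) = 0.036 × (55.7763 − 26.3249) = 0.036 × 29.4514 = 1.06025 W/m².
Set 5.27 ln(C/376) = 1.06025: ln(C/376) = 1.06025/5.27 = 0.20119, so C = 376 × e^0.20119 = 376 × 1.22286 = 459.80 ppm.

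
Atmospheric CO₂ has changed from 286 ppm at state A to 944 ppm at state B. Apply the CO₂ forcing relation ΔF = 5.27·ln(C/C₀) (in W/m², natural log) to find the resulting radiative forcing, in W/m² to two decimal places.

CO₂ absorption bands are partially saturated, so forcing scales with the logarithm of the concentration ratio.
CO₂: 5.27 × ln(944/286) = 5.27 × ln(3.30070) = 5.27 × 1.19413 = 6.2931 W/m².

ΔF = 6.29 W/m²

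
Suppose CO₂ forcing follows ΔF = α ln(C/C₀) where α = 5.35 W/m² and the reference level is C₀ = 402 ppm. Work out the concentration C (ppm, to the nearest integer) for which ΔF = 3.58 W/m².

C ≈ 785 ppm

Set 5.35 ln(C/402) = 3.58, so ln(C/402) = 3.58/5.35 = 0.66916.
Then C/402 = e^0.66916 = 1.95260, giving C = 402 × 1.95260 = 784.95 ppm.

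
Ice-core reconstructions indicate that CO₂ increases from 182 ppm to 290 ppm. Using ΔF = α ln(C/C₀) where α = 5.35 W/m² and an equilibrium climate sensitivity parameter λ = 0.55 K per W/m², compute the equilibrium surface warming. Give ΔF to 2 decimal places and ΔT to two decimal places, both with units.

ΔF = 2.49 W/m²; ΔT = 1.37 K

CO₂: 5.35 × ln(290/182) = 5.35 × ln(1.59341) = 5.35 × 0.46588 = 2.4925 W/m².
ΔT = λ ΔF = 0.55 × 2.49 = 1.3695 K.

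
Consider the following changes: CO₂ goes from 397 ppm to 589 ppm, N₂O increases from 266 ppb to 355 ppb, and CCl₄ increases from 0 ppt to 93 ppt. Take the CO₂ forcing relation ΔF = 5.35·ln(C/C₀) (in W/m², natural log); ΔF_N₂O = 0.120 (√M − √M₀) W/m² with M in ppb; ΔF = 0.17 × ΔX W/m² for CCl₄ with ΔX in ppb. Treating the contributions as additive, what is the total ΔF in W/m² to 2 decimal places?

ΔF = 2.43 W/m²

CO₂: 5.35 × ln(589/397) = 5.35 × ln(1.48363) = 5.35 × 0.39449 = 2.1105 W/m².
N₂O: 0.120 × (√355 − √266) = 0.120 × (18.8414 − 16.3095) = 0.120 × 2.5319 = 0.3038 W/m².
CCl₄: Δ = 93 − 0 = 93 ppt = 0.093 ppb; ΔF = 0.17 × 0.093 = 0.0158 W/m².
Total ΔF = 2.1105 + 0.3038 + 0.0158 = 2.4301 W/m².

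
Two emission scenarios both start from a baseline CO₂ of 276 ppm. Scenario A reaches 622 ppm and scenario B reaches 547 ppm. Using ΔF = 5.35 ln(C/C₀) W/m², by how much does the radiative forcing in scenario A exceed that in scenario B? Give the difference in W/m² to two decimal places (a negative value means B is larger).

ΔF_A − ΔF_B = 0.69 W/m²

ΔF_A = 5.35 ln(622/276) = 5.35 × 0.81254 = 4.3471 W/m².
ΔF_B = 5.35 ln(547/276) = 5.35 × 0.68405 = 3.6597 W/m².
Difference: 4.3471 − 3.6597 = 0.6874 W/m².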